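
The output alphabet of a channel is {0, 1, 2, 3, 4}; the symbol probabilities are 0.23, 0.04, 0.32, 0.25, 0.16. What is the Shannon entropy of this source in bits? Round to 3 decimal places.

H = −Σ pᵢ log₂ pᵢ.
−0.23·log₂(0.23) = 0.4877
−0.04·log₂(0.04) = 0.1858
−0.32·log₂(0.32) = 0.5260
−0.25·log₂(0.25) = 0.5000
−0.16·log₂(0.16) = 0.4230
Sum ≈ 2.1225 → 2.122 bits.

2.122 bits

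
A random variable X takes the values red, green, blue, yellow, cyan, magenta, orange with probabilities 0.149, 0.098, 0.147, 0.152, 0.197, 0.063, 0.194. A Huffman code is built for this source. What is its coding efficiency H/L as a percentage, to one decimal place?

Entropy H = −Σ p log₂ p ≈ 2.7294 bits.
Huffman merges: 63/1000+49/500→161/1000; 147/1000+149/1000→37/125; 19/125+161/1000→313/1000; 97/500+197/1000→391/1000; 37/125+313/1000→609/1000; 391/1000+609/1000→1. L = 277/100 ≈ 2.7700.
Efficiency = H/L = 2.7294/2.7700 = 98.5%.

98.5%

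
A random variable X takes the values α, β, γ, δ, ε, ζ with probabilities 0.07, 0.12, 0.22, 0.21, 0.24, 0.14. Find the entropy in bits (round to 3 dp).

H = −Σ pᵢ log₂ pᵢ.
−0.07·log₂(0.07) = 0.2686
−0.12·log₂(0.12) = 0.3671
−0.22·log₂(0.22) = 0.4806
−0.21·log₂(0.21) = 0.4728
−0.24·log₂(0.24) = 0.4941
−0.14·log₂(0.14) = 0.3971
Sum ≈ 2.4803 → 2.480 bits.

2.480 bits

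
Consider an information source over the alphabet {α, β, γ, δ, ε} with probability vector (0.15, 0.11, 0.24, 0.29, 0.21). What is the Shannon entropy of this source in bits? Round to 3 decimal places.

H = −Σ pᵢ log₂ pᵢ.
−0.15·log₂(0.15) = 0.4105
−0.11·log₂(0.11) = 0.3503
−0.24·log₂(0.24) = 0.4941
−0.29·log₂(0.29) = 0.5179
−0.21·log₂(0.21) = 0.4728
Sum ≈ 2.2457 → 2.246 bits.

2.246 bits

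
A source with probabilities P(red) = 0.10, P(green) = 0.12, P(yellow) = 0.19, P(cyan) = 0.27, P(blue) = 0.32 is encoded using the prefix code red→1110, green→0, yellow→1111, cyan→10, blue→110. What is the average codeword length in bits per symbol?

L̄ = Σ pᵢ·ℓᵢ = 0.10·4 + 0.12·1 + 0.19·4 + 0.27·2 + 0.32·3 = 2.78 bits/symbol.

2.78 bits/symbol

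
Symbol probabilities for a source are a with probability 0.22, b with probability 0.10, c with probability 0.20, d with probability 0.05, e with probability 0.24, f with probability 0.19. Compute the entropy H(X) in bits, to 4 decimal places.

2.4426 bits

H = −Σ pᵢ log₂ pᵢ.
−0.22·log₂(0.22) = 0.4806
−0.10·log₂(0.10) = 0.3322
−0.20·log₂(0.20) = 0.4644
−0.05·log₂(0.05) = 0.2161
−0.24·log₂(0.24) = 0.4941
−0.19·log₂(0.19) = 0.4552
Sum ≈ 2.4426 → 2.4426 bits.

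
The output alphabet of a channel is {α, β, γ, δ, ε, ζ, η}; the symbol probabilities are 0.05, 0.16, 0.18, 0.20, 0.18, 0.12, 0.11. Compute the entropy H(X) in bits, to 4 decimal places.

2.7115 bits

H = −Σ pᵢ log₂ pᵢ.
−0.05·log₂(0.05) = 0.2161
−0.16·log₂(0.16) = 0.4230
−0.18·log₂(0.18) = 0.4453
−0.20·log₂(0.20) = 0.4644
−0.18·log₂(0.18) = 0.4453
−0.12·log₂(0.12) = 0.3671
−0.11·log₂(0.11) = 0.3503
Sum ≈ 2.7115 → 2.7115 bits.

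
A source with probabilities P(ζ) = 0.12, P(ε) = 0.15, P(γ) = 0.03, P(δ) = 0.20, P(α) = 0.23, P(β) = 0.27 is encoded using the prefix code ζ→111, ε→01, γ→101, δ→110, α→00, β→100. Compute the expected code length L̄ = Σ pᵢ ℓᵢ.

L̄ = Σ pᵢ·ℓᵢ = 0.12·3 + 0.15·2 + 0.03·3 + 0.20·3 + 0.23·2 + 0.27·3 = 2.62 bits/symbol.

2.62 bits/symbol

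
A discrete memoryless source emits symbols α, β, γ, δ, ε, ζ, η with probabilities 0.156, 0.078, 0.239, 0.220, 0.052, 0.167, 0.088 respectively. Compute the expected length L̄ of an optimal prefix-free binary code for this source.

Repeatedly combine the two least-probable nodes; the expected code length is the sum of the merged weights.
merge 13/250 + 39/500 → 13/100
merge 11/125 + 13/100 → 109/500
merge 39/250 + 167/1000 → 323/1000
merge 109/500 + 11/50 → 219/500
merge 239/1000 + 323/1000 → 281/500
merge 219/500 + 281/500 → 1
L = 13/100 + 109/500 + 323/1000 + 219/500 + 281/500 + 1 = 2671/1000 = 2.671 bits/symbol.

2.671 bits/symbol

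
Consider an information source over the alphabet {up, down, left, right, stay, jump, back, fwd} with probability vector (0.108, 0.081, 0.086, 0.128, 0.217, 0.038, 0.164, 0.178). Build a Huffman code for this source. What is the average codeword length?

Repeatedly combine the two least-probable nodes; the expected code length is the sum of the merged weights.
merge 19/500 + 81/1000 → 119/1000
merge 43/500 + 27/250 → 97/500
merge 119/1000 + 16/125 → 247/1000
merge 41/250 + 89/500 → 171/500
merge 97/500 + 217/1000 → 411/1000
merge 247/1000 + 171/500 → 589/1000
merge 411/1000 + 589/1000 → 1
L = 119/1000 + 97/500 + 247/1000 + 171/500 + 411/1000 + 589/1000 + 1 = 1451/500 = 2.902 bits/symbol.

2.902 bits/symbol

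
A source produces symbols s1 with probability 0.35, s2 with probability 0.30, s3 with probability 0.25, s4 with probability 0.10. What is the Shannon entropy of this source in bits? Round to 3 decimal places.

1.883 bits

H = −Σ pᵢ log₂ pᵢ.
−0.35·log₂(0.35) = 0.5301
−0.30·log₂(0.30) = 0.5211
−0.25·log₂(0.25) = 0.5000
−0.10·log₂(0.10) = 0.3322
Sum ≈ 1.8834 → 1.883 bits.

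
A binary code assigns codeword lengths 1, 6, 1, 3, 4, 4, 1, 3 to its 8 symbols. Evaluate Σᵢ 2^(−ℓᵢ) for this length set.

With common denominator 2^6 = 64: Σ 2^(−ℓᵢ) = 32/64 + 1/64 + 32/64 + 8/64 + 4/64 + 4/64 + 32/64 + 8/64 = 121/64 = 1.890625.

1.890625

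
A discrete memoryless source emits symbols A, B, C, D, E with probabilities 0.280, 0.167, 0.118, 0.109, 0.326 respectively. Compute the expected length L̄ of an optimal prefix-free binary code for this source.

Repeatedly combine the two least-probable nodes; the expected code length is the sum of the merged weights.
merge 109/1000 + 59/500 → 227/1000
merge 167/1000 + 227/1000 → 197/500
merge 7/25 + 163/500 → 303/500
merge 197/500 + 303/500 → 1
L = 227/1000 + 197/500 + 303/500 + 1 = 2227/1000 = 2.227 bits/symbol.

2.227 bits/symbol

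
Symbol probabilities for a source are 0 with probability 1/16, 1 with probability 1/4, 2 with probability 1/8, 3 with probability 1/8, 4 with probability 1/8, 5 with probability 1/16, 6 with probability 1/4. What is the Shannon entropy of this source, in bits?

Each probability is a power of 1/2, so log₂(1/p) is an integer.
H = Σ p·log₂(1/p) = 1/16·4 + 1/4·2 + 1/8·3 + 1/8·3 + 1/8·3 + 1/16·4 + 1/4·2 = 2.625 bits.

2.625 bits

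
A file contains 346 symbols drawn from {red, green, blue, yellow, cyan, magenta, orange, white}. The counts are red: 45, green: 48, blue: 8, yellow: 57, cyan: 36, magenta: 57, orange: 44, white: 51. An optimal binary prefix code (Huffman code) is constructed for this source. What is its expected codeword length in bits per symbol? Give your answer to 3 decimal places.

Probabilities are the counts divided by 346.
Repeatedly combine the two least-probable nodes; the expected code length is the sum of the merged weights.
merge 4/173 + 18/173 → 22/173
merge 22/173 + 22/173 → 44/173
merge 45/346 + 24/173 → 93/346
merge 51/346 + 57/346 → 54/173
merge 57/346 + 44/173 → 145/346
merge 93/346 + 54/173 → 201/346
merge 145/346 + 201/346 → 1
L = 22/173 + 44/173 + 93/346 + 54/173 + 145/346 + 201/346 + 1 = 1025/346 ≈ 2.962 bits/symbol.

2.962 bits/symbol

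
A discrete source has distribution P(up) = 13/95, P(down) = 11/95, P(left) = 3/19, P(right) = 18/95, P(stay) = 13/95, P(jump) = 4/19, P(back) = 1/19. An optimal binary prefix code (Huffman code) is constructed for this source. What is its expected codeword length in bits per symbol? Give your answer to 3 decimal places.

Repeatedly combine the two least-probable nodes; the expected code length is the sum of the merged weights.
merge 1/19 + 11/95 → 16/95
merge 13/95 + 13/95 → 26/95
merge 3/19 + 16/95 → 31/95
merge 18/95 + 4/19 → 2/5
merge 26/95 + 31/95 → 3/5
merge 2/5 + 3/5 → 1
L = 16/95 + 26/95 + 31/95 + 2/5 + 3/5 + 1 = 263/95 ≈ 2.768 bits/symbol.

2.768 bits/symbol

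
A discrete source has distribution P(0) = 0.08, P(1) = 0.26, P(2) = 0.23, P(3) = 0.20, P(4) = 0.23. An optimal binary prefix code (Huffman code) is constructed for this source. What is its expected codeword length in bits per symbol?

Repeatedly combine the two least-probable nodes; the expected code length is the sum of the merged weights.
merge 2/25 + 1/5 → 7/25
merge 23/100 + 23/100 → 23/50
merge 13/50 + 7/25 → 27/50
merge 23/50 + 27/50 → 1
L = 7/25 + 23/50 + 27/50 + 1 = 57/25 = 2.28 bits/symbol.

2.28 bits/symbol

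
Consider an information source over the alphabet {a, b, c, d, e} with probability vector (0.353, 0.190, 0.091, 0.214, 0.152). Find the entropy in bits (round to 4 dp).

2.1893 bits

H = −Σ pᵢ log₂ pᵢ.
−0.353·log₂(0.353) = 0.5303
−0.190·log₂(0.190) = 0.4552
−0.091·log₂(0.091) = 0.3147
−0.214·log₂(0.214) = 0.4760
−0.152·log₂(0.152) = 0.4131
Sum ≈ 2.1893 → 2.1893 bits.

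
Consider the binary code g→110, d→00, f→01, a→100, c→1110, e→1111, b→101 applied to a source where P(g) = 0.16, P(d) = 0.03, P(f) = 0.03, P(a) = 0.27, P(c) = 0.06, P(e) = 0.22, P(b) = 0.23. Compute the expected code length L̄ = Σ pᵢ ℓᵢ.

3.22 bits/symbol

L̄ = Σ pᵢ·ℓᵢ = 0.16·3 + 0.03·2 + 0.03·2 + 0.27·3 + 0.06·4 + 0.22·4 + 0.23·3 = 3.22 bits/symbol.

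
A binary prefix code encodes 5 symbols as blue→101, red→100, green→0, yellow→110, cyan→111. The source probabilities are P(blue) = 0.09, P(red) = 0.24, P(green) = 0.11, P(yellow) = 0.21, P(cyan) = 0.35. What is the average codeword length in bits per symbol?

L̄ = Σ pᵢ·ℓᵢ = 0.09·3 + 0.24·3 + 0.11·1 + 0.21·3 + 0.35·3 = 2.78 bits/symbol.

2.78 bits/symbol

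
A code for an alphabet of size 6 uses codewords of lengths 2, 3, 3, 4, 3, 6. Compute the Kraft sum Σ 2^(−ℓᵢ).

With common denominator 2^6 = 64: Σ 2^(−ℓᵢ) = 16/64 + 8/64 + 8/64 + 4/64 + 8/64 + 1/64 = 45/64 = 0.703125.

0.703125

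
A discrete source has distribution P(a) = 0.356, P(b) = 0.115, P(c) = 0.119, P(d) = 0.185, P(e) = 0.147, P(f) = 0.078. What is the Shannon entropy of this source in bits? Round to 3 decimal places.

H = −Σ pᵢ log₂ pᵢ.
−0.356·log₂(0.356) = 0.5305
−0.115·log₂(0.115) = 0.3588
−0.119·log₂(0.119) = 0.3654
−0.185·log₂(0.185) = 0.4504
−0.147·log₂(0.147) = 0.4066
−0.078·log₂(0.078) = 0.2871
Sum ≈ 2.3988 → 2.399 bits.

2.399 bits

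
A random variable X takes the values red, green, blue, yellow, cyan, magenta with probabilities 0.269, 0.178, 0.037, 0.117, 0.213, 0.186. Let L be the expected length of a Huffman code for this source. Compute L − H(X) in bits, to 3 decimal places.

0.068 bits

Entropy H = −Σ p log₂ p ≈ 2.4175 bits.
Huffman merges: 37/1000+117/1000→77/500; 77/500+89/500→83/250; 93/500+213/1000→399/1000; 269/1000+83/250→601/1000; 399/1000+601/1000→1. L = 1243/500 ≈ 2.4860.
L − H = 2.4860 − 2.4175 = 0.068 bits.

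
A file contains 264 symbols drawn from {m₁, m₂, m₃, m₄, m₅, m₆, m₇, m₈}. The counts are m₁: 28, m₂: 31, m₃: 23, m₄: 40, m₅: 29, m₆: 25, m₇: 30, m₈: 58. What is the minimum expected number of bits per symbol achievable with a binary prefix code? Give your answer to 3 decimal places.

Probabilities are the counts divided by 264.
Repeatedly combine the two least-probable nodes; the expected code length is the sum of the merged weights.
merge 23/264 + 25/264 → 2/11
merge 7/66 + 29/264 → 19/88
merge 5/44 + 31/264 → 61/264
merge 5/33 + 2/11 → 1/3
merge 19/88 + 29/132 → 115/264
merge 61/264 + 1/3 → 149/264
merge 115/264 + 149/264 → 1
L = 2/11 + 19/88 + 61/264 + 1/3 + 115/264 + 149/264 + 1 = 391/132 ≈ 2.962 bits/symbol.

2.962 bits/symbol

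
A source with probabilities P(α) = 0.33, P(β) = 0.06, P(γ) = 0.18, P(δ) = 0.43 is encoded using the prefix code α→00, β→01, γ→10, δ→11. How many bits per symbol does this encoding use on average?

2 bits/symbol

L̄ = Σ pᵢ·ℓᵢ = 0.33·2 + 0.06·2 + 0.18·2 + 0.43·2 = 2 bits/symbol.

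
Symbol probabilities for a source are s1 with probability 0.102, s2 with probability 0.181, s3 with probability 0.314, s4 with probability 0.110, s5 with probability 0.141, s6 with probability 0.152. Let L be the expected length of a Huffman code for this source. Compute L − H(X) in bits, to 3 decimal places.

Entropy H = −Σ p log₂ p ≈ 2.4689 bits.
Huffman merges: 51/500+11/100→53/250; 141/1000+19/125→293/1000; 181/1000+53/250→393/1000; 293/1000+157/500→607/1000; 393/1000+607/1000→1. L = 501/200 ≈ 2.5050.
L − H = 2.5050 − 2.4689 = 0.036 bits.

0.036 bits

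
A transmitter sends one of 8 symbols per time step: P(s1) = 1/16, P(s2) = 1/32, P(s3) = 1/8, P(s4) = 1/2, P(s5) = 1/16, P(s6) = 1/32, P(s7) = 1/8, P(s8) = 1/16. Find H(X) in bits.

2.3125 bits

Each probability is a power of 1/2, so log₂(1/p) is an integer.
H = Σ p·log₂(1/p) = 1/16·4 + 1/32·5 + 1/8·3 + 1/2·1 + 1/16·4 + 1/32·5 + 1/8·3 + 1/16·4 = 2.3125 bits.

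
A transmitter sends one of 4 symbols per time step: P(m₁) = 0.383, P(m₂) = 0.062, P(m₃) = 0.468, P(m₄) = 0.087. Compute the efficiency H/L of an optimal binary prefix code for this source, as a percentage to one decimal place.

Entropy H = −Σ p log₂ p ≈ 1.5982 bits.
Huffman merges: 31/500+87/1000→149/1000; 149/1000+383/1000→133/250; 117/250+133/250→1. L = 1681/1000 ≈ 1.6810.
Efficiency = H/L = 1.5982/1.6810 = 95.1%.

95.1%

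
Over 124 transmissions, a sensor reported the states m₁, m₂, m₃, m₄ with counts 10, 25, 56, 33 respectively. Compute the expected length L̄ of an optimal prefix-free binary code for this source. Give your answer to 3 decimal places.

Probabilities are the counts divided by 124.
Repeatedly combine the two least-probable nodes; the expected code length is the sum of the merged weights.
merge 5/62 + 25/124 → 35/124
merge 33/124 + 35/124 → 17/31
merge 14/31 + 17/31 → 1
L = 35/124 + 17/31 + 1 = 227/124 ≈ 1.831 bits/symbol.

1.831 bits/symbol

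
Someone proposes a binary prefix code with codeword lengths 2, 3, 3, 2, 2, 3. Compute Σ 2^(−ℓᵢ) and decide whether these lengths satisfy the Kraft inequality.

1.125; no

With common denominator 2^3 = 8: Σ 2^(−ℓᵢ) = 2/8 + 1/8 + 1/8 + 2/8 + 2/8 + 1/8 = 9/8 = 1.125.
Kraft's inequality requires Σ ≤ 1; here Σ = 1.125 > 1, so no such prefix code exists.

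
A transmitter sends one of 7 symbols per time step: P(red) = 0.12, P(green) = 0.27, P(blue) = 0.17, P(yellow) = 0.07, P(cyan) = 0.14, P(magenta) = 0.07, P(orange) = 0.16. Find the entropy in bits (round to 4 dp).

2.6689 bits

H = −Σ pᵢ log₂ pᵢ.
−0.12·log₂(0.12) = 0.3671
−0.27·log₂(0.27) = 0.5100
−0.17·log₂(0.17) = 0.4346
−0.07·log₂(0.07) = 0.2686
−0.14·log₂(0.14) = 0.3971
−0.07·log₂(0.07) = 0.2686
−0.16·log₂(0.16) = 0.4230
Sum ≈ 2.6689 → 2.6689 bits.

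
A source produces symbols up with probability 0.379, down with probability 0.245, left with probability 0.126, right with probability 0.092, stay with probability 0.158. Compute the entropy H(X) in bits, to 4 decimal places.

H = −Σ pᵢ log₂ pᵢ.
−0.379·log₂(0.379) = 0.5305
−0.245·log₂(0.245) = 0.4971
−0.126·log₂(0.126) = 0.3766
−0.092·log₂(0.092) = 0.3167
−0.158·log₂(0.158) = 0.4206
Sum ≈ 2.1415 → 2.1415 bits.

2.1415 bits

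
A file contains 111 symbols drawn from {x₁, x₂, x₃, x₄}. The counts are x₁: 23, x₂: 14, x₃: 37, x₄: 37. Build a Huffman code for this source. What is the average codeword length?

Probabilities are the counts divided by 111.
Repeatedly combine the two least-probable nodes; the expected code length is the sum of the merged weights.
merge 14/111 + 23/111 → 1/3
merge 1/3 + 1/3 → 2/3
merge 1/3 + 2/3 → 1
L = 1/3 + 2/3 + 1 = 2 bits/symbol.

2 bits/symbol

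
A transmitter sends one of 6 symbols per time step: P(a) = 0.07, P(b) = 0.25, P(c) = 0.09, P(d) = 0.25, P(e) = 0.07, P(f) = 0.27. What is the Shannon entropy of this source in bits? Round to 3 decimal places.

2.360 bits

H = −Σ pᵢ log₂ pᵢ.
−0.07·log₂(0.07) = 0.2686
−0.25·log₂(0.25) = 0.5000
−0.09·log₂(0.09) = 0.3127
−0.25·log₂(0.25) = 0.5000
−0.07·log₂(0.07) = 0.2686
−0.27·log₂(0.27) = 0.5100
Sum ≈ 2.3598 → 2.360 bits.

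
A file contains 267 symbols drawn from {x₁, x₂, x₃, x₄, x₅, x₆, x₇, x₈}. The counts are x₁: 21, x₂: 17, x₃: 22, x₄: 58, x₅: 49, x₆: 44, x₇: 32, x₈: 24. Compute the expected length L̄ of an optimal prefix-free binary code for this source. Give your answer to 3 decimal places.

Probabilities are the counts divided by 267.
Repeatedly combine the two least-probable nodes; the expected code length is the sum of the merged weights.
merge 17/267 + 7/89 → 38/267
merge 22/267 + 8/89 → 46/267
merge 32/267 + 38/267 → 70/267
merge 44/267 + 46/267 → 30/89
merge 49/267 + 58/267 → 107/267
merge 70/267 + 30/89 → 160/267
merge 107/267 + 160/267 → 1
L = 38/267 + 46/267 + 70/267 + 30/89 + 107/267 + 160/267 + 1 = 778/267 ≈ 2.914 bits/symbol.

2.914 bits/symbol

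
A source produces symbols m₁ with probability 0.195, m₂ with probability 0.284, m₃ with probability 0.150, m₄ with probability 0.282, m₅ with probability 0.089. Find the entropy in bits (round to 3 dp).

2.212 bits

H = −Σ pᵢ log₂ pᵢ.
−0.195·log₂(0.195) = 0.4599
−0.284·log₂(0.284) = 0.5158
−0.150·log₂(0.150) = 0.4105
−0.282·log₂(0.282) = 0.5150
−0.089·log₂(0.089) = 0.3106
Sum ≈ 2.2118 → 2.212 bits.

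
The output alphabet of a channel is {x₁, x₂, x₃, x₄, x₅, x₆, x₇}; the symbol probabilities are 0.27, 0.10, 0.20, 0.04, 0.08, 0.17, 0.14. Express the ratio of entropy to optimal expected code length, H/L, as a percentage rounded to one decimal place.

Entropy H = −Σ p log₂ p ≈ 2.6156 bits.
Huffman merges: 1/25+2/25→3/25; 1/10+3/25→11/50; 7/50+17/100→31/100; 1/5+11/50→21/50; 27/100+31/100→29/50; 21/50+29/50→1. L = 53/20 ≈ 2.6500.
Efficiency = H/L = 2.6156/2.6500 = 98.7%.

98.7%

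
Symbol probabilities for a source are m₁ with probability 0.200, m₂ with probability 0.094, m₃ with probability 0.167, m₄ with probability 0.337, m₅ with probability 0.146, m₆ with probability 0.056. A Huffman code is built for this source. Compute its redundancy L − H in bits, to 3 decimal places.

0.063 bits

Entropy H = −Σ p log₂ p ≈ 2.3832 bits.
Huffman merges: 7/125+47/500→3/20; 73/500+3/20→37/125; 167/1000+1/5→367/1000; 37/125+337/1000→633/1000; 367/1000+633/1000→1. L = 1223/500 ≈ 2.4460.
L − H = 2.4460 − 2.3832 = 0.063 bits.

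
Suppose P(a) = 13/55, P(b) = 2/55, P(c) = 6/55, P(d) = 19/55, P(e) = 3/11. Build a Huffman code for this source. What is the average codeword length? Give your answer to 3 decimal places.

2.145 bits/symbol

Repeatedly combine the two least-probable nodes; the expected code length is the sum of the merged weights.
merge 2/55 + 6/55 → 8/55
merge 8/55 + 13/55 → 21/55
merge 3/11 + 19/55 → 34/55
merge 21/55 + 34/55 → 1
L = 8/55 + 21/55 + 34/55 + 1 = 118/55 ≈ 2.145 bits/symbol.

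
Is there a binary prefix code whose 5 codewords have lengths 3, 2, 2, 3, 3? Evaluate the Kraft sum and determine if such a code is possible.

0.875; yes

With common denominator 2^3 = 8: Σ 2^(−ℓᵢ) = 1/8 + 2/8 + 2/8 + 1/8 + 1/8 = 7/8 = 0.875.
Kraft's inequality requires Σ ≤ 1; here Σ = 0.875 ≤ 1, so such a prefix code exists.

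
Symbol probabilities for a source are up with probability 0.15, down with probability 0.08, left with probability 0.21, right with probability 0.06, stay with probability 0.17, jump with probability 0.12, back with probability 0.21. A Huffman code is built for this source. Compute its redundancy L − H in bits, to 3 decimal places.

Entropy H = −Σ p log₂ p ≈ 2.6929 bits.
Huffman merges: 3/50+2/25→7/50; 3/25+7/50→13/50; 3/20+17/100→8/25; 21/100+21/100→21/50; 13/50+8/25→29/50; 21/50+29/50→1. L = 68/25 ≈ 2.7200.
L − H = 2.7200 − 2.6929 = 0.027 bits.

0.027 bits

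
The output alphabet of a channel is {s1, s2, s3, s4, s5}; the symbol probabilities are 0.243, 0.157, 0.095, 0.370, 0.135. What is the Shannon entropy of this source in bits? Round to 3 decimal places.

2.159 bits

H = −Σ pᵢ log₂ pᵢ.
−0.243·log₂(0.243) = 0.4960
−0.157·log₂(0.157) = 0.4194
−0.095·log₂(0.095) = 0.3226
−0.370·log₂(0.370) = 0.5307
−0.135·log₂(0.135) = 0.3900
Sum ≈ 2.1587 → 2.159 bits.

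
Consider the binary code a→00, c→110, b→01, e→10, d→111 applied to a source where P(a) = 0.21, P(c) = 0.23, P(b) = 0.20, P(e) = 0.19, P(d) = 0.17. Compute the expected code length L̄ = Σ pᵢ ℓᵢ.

2.4 bits/symbol

L̄ = Σ pᵢ·ℓᵢ = 0.21·2 + 0.23·3 + 0.20·2 + 0.19·2 + 0.17·3 = 2.4 bits/symbol.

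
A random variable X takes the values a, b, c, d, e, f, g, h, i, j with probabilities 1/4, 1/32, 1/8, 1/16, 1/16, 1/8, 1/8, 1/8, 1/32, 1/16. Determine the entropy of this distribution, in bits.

Each probability is a power of 1/2, so log₂(1/p) is an integer.
H = Σ p·log₂(1/p) = 1/4·2 + 1/32·5 + 1/8·3 + 1/16·4 + 1/16·4 + 1/8·3 + 1/8·3 + 1/8·3 + 1/32·5 + 1/16·4 = 3.0625 bits.

3.0625 bits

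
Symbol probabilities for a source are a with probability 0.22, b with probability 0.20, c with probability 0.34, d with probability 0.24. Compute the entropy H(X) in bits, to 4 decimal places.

H = −Σ pᵢ log₂ pᵢ.
−0.22·log₂(0.22) = 0.4806
−0.20·log₂(0.20) = 0.4644
−0.34·log₂(0.34) = 0.5292
−0.24·log₂(0.24) = 0.4941
Sum ≈ 1.9683 → 1.9683 bits.

1.9683 bits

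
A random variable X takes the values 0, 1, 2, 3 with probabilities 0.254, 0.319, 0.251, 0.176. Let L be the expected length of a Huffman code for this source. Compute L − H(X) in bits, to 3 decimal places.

0.030 bits

Entropy H = −Σ p log₂ p ≈ 1.9697 bits.
Huffman merges: 22/125+251/1000→427/1000; 127/500+319/1000→573/1000; 427/1000+573/1000→1. L = 2 ≈ 2.0000.
L − H = 2.0000 − 1.9697 = 0.030 bits.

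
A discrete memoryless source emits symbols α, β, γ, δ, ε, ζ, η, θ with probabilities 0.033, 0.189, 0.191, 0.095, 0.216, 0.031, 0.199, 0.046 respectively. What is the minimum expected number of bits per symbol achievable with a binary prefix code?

Repeatedly combine the two least-probable nodes; the expected code length is the sum of the merged weights.
merge 31/1000 + 33/1000 → 8/125
merge 23/500 + 8/125 → 11/100
merge 19/200 + 11/100 → 41/200
merge 189/1000 + 191/1000 → 19/50
merge 199/1000 + 41/200 → 101/250
merge 27/125 + 19/50 → 149/250
merge 101/250 + 149/250 → 1
L = 8/125 + 11/100 + 41/200 + 19/50 + 101/250 + 149/250 + 1 = 2759/1000 = 2.759 bits/symbol.

2.759 bits/symbol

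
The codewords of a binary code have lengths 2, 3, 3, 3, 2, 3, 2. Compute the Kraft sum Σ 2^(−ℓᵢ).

1.25

With common denominator 2^3 = 8: Σ 2^(−ℓᵢ) = 2/8 + 1/8 + 1/8 + 1/8 + 2/8 + 1/8 + 2/8 = 10/8 = 1.25.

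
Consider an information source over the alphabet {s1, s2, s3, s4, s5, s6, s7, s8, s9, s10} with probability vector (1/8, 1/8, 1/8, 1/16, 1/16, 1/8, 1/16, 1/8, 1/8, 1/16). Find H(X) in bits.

3.25 bits

Each probability is a power of 1/2, so log₂(1/p) is an integer.
H = Σ p·log₂(1/p) = 1/8·3 + 1/8·3 + 1/8·3 + 1/16·4 + 1/16·4 + 1/8·3 + 1/16·4 + 1/8·3 + 1/8·3 + 1/16·4 = 3.25 bits.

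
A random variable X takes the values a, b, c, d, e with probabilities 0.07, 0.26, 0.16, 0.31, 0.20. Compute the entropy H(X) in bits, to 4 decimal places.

2.1850 bits

H = −Σ pᵢ log₂ pᵢ.
−0.07·log₂(0.07) = 0.2686
−0.26·log₂(0.26) = 0.5053
−0.16·log₂(0.16) = 0.4230
−0.31·log₂(0.31) = 0.5238
−0.20·log₂(0.20) = 0.4644
Sum ≈ 2.1850 → 2.1850 bits.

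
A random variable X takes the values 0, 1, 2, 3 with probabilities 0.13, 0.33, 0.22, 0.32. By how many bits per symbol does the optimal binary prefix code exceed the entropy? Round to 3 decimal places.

0.083 bits

Entropy H = −Σ p log₂ p ≈ 1.9171 bits.
Huffman merges: 13/100+11/50→7/20; 8/25+33/100→13/20; 7/20+13/20→1. L = 2 ≈ 2.0000.
L − H = 2.0000 − 1.9171 = 0.083 bits.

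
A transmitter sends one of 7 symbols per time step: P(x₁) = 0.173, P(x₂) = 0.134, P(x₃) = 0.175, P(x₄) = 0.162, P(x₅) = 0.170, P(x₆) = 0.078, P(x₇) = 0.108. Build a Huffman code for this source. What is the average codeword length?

2.825 bits/symbol

Repeatedly combine the two least-probable nodes; the expected code length is the sum of the merged weights.
merge 39/500 + 27/250 → 93/500
merge 67/500 + 81/500 → 37/125
merge 17/100 + 173/1000 → 343/1000
merge 7/40 + 93/500 → 361/1000
merge 37/125 + 343/1000 → 639/1000
merge 361/1000 + 639/1000 → 1
L = 93/500 + 37/125 + 343/1000 + 361/1000 + 639/1000 + 1 = 113/40 = 2.825 bits/symbol.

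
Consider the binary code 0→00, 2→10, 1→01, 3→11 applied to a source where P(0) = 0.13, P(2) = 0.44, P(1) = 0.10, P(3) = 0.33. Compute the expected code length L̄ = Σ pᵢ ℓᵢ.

L̄ = Σ pᵢ·ℓᵢ = 0.13·2 + 0.44·2 + 0.10·2 + 0.33·2 = 2 bits/symbol.

2 bits/symbol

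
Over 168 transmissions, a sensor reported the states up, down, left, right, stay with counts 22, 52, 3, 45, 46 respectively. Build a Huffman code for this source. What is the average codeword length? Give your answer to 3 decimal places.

Probabilities are the counts divided by 168.
Repeatedly combine the two least-probable nodes; the expected code length is the sum of the merged weights.
merge 1/56 + 11/84 → 25/168
merge 25/168 + 15/56 → 5/12
merge 23/84 + 13/42 → 7/12
merge 5/12 + 7/12 → 1
L = 25/168 + 5/12 + 7/12 + 1 = 361/168 ≈ 2.149 bits/symbol.

2.149 bits/symbol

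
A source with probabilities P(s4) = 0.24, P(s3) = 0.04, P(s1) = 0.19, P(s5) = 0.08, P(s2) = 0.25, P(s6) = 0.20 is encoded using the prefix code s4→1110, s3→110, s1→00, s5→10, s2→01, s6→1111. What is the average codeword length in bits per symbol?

2.92 bits/symbol

L̄ = Σ pᵢ·ℓᵢ = 0.24·4 + 0.04·3 + 0.19·2 + 0.08·2 + 0.25·2 + 0.20·4 = 2.92 bits/symbol.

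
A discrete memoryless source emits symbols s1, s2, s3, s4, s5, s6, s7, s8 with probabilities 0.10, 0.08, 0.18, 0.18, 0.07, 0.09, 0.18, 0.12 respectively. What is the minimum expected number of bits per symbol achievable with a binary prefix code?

Repeatedly combine the two least-probable nodes; the expected code length is the sum of the merged weights.
merge 7/100 + 2/25 → 3/20
merge 9/100 + 1/10 → 19/100
merge 3/25 + 3/20 → 27/100
merge 9/50 + 9/50 → 9/25
merge 9/50 + 19/100 → 37/100
merge 27/100 + 9/25 → 63/100
merge 37/100 + 63/100 → 1
L = 3/20 + 19/100 + 27/100 + 9/25 + 37/100 + 63/100 + 1 = 297/100 = 2.97 bits/symbol.

2.97 bits/symbol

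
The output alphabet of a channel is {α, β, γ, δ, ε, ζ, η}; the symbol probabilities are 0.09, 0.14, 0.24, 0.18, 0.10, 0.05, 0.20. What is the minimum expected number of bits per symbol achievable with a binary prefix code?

2.7 bits/symbol

Repeatedly combine the two least-probable nodes; the expected code length is the sum of the merged weights.
merge 1/20 + 9/100 → 7/50
merge 1/10 + 7/50 → 6/25
merge 7/50 + 9/50 → 8/25
merge 1/5 + 6/25 → 11/25
merge 6/25 + 8/25 → 14/25
merge 11/25 + 14/25 → 1
L = 7/50 + 6/25 + 8/25 + 11/25 + 14/25 + 1 = 27/10 = 2.7 bits/symbol.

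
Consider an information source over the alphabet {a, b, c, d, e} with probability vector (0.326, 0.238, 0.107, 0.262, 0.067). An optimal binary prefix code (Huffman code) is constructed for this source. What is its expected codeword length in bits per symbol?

2.174 bits/symbol

Repeatedly combine the two least-probable nodes; the expected code length is the sum of the merged weights.
merge 67/1000 + 107/1000 → 87/500
merge 87/500 + 119/500 → 103/250
merge 131/500 + 163/500 → 147/250
merge 103/250 + 147/250 → 1
L = 87/500 + 103/250 + 147/250 + 1 = 1087/500 = 2.174 bits/symbol.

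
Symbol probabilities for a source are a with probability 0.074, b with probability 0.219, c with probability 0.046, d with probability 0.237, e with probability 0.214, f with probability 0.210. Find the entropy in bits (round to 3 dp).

H = −Σ pᵢ log₂ pᵢ.
−0.074·log₂(0.074) = 0.2780
−0.219·log₂(0.219) = 0.4798
−0.046·log₂(0.046) = 0.2043
−0.237·log₂(0.237) = 0.4923
−0.214·log₂(0.214) = 0.4760
−0.210·log₂(0.210) = 0.4728
Sum ≈ 2.4032 → 2.403 bits.

2.403 bits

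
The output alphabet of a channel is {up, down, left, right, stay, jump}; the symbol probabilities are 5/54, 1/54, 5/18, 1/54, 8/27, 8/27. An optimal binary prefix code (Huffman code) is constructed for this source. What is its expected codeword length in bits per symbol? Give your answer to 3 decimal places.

Repeatedly combine the two least-probable nodes; the expected code length is the sum of the merged weights.
merge 1/54 + 1/54 → 1/27
merge 1/27 + 5/54 → 7/54
merge 7/54 + 5/18 → 11/27
merge 8/27 + 8/27 → 16/27
merge 11/27 + 16/27 → 1
L = 1/27 + 7/54 + 11/27 + 16/27 + 1 = 13/6 ≈ 2.167 bits/symbol.

2.167 bits/symbol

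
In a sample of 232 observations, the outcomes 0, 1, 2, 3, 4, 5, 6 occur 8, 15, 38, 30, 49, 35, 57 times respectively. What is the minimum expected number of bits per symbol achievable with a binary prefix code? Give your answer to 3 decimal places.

Probabilities are the counts divided by 232.
Repeatedly combine the two least-probable nodes; the expected code length is the sum of the merged weights.
merge 1/29 + 15/232 → 23/232
merge 23/232 + 15/116 → 53/232
merge 35/232 + 19/116 → 73/232
merge 49/232 + 53/232 → 51/116
merge 57/232 + 73/232 → 65/116
merge 51/116 + 65/116 → 1
L = 23/232 + 53/232 + 73/232 + 51/116 + 65/116 + 1 = 613/232 ≈ 2.642 bits/symbol.

2.642 bits/symbol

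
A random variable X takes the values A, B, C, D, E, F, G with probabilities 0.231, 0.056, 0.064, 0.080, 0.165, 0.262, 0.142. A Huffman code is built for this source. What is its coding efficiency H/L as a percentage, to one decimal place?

99.0%

Entropy H = −Σ p log₂ p ≈ 2.6016 bits.
Huffman merges: 7/125+8/125→3/25; 2/25+3/25→1/5; 71/500+33/200→307/1000; 1/5+231/1000→431/1000; 131/500+307/1000→569/1000; 431/1000+569/1000→1. L = 2627/1000 ≈ 2.6270.
Efficiency = H/L = 2.6016/2.6270 = 99.0%.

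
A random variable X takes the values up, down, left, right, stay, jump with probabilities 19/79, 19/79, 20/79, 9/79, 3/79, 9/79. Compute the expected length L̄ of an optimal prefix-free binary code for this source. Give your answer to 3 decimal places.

2.418 bits/symbol

Repeatedly combine the two least-probable nodes; the expected code length is the sum of the merged weights.
merge 3/79 + 9/79 → 12/79
merge 9/79 + 12/79 → 21/79
merge 19/79 + 19/79 → 38/79
merge 20/79 + 21/79 → 41/79
merge 38/79 + 41/79 → 1
L = 12/79 + 21/79 + 38/79 + 41/79 + 1 = 191/79 ≈ 2.418 bits/symbol.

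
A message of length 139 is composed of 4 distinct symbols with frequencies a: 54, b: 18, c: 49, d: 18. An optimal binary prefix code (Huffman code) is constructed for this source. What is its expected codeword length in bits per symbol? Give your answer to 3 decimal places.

1.871 bits/symbol

Probabilities are the counts divided by 139.
Repeatedly combine the two least-probable nodes; the expected code length is the sum of the merged weights.
merge 18/139 + 18/139 → 36/139
merge 36/139 + 49/139 → 85/139
merge 54/139 + 85/139 → 1
L = 36/139 + 85/139 + 1 = 260/139 ≈ 1.871 bits/symbol.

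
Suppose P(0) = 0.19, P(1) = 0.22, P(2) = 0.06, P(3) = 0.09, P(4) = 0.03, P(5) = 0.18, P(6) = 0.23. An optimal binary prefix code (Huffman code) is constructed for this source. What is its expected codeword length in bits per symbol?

2.63 bits/symbol

Repeatedly combine the two least-probable nodes; the expected code length is the sum of the merged weights.
merge 3/100 + 3/50 → 9/100
merge 9/100 + 9/100 → 9/50
merge 9/50 + 9/50 → 9/25
merge 19/100 + 11/50 → 41/100
merge 23/100 + 9/25 → 59/100
merge 41/100 + 59/100 → 1
L = 9/100 + 9/50 + 9/25 + 41/100 + 59/100 + 1 = 263/100 = 2.63 bits/symbol.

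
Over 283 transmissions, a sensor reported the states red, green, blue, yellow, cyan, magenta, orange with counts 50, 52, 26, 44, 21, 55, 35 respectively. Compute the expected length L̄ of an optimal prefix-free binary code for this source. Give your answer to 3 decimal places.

Probabilities are the counts divided by 283.
Repeatedly combine the two least-probable nodes; the expected code length is the sum of the merged weights.
merge 21/283 + 26/283 → 47/283
merge 35/283 + 44/283 → 79/283
merge 47/283 + 50/283 → 97/283
merge 52/283 + 55/283 → 107/283
merge 79/283 + 97/283 → 176/283
merge 107/283 + 176/283 → 1
L = 47/283 + 79/283 + 97/283 + 107/283 + 176/283 + 1 = 789/283 ≈ 2.788 bits/symbol.

2.788 bits/symbol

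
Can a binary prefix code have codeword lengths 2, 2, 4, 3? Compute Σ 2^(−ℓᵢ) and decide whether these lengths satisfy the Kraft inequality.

With common denominator 2^4 = 16: Σ 2^(−ℓᵢ) = 4/16 + 4/16 + 1/16 + 2/16 = 11/16 = 0.6875.
Kraft's inequality requires Σ ≤ 1; here Σ = 0.6875 ≤ 1, so such a prefix code exists.

0.6875; yes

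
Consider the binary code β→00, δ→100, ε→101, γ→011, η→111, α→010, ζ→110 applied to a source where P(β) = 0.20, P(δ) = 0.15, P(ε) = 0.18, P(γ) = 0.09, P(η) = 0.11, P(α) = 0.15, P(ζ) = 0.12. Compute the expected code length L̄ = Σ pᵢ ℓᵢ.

2.8 bits/symbol

L̄ = Σ pᵢ·ℓᵢ = 0.20·2 + 0.15·3 + 0.18·3 + 0.09·3 + 0.11·3 + 0.15·3 + 0.12·3 = 2.8 bits/symbol.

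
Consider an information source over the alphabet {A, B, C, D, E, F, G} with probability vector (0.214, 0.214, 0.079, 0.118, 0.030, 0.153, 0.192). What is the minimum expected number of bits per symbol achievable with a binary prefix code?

Repeatedly combine the two least-probable nodes; the expected code length is the sum of the merged weights.
merge 3/100 + 79/1000 → 109/1000
merge 109/1000 + 59/500 → 227/1000
merge 153/1000 + 24/125 → 69/200
merge 107/500 + 107/500 → 107/250
merge 227/1000 + 69/200 → 143/250
merge 107/250 + 143/250 → 1
L = 109/1000 + 227/1000 + 69/200 + 107/250 + 143/250 + 1 = 2681/1000 = 2.681 bits/symbol.

2.681 bits/symbol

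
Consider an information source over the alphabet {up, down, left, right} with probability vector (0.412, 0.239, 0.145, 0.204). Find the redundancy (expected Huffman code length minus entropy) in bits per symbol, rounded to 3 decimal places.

Entropy H = −Σ p log₂ p ≈ 1.8924 bits.
Huffman merges: 29/200+51/250→349/1000; 239/1000+349/1000→147/250; 103/250+147/250→1. L = 1937/1000 ≈ 1.9370.
L − H = 1.9370 − 1.8924 = 0.045 bits.

0.045 bits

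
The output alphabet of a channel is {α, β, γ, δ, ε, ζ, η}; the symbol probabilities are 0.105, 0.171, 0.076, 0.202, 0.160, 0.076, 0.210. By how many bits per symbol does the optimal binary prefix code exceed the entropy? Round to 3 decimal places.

Entropy H = −Σ p log₂ p ≈ 2.7042 bits.
Huffman merges: 19/250+19/250→19/125; 21/200+19/125→257/1000; 4/25+171/1000→331/1000; 101/500+21/100→103/250; 257/1000+331/1000→147/250; 103/250+147/250→1. L = 137/50 ≈ 2.7400.
L − H = 2.7400 − 2.7042 = 0.036 bits.

0.036 bits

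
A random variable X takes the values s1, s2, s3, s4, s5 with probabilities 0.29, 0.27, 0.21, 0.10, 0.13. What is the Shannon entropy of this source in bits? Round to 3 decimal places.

2.216 bits

H = −Σ pᵢ log₂ pᵢ.
−0.29·log₂(0.29) = 0.5179
−0.27·log₂(0.27) = 0.5100
−0.21·log₂(0.21) = 0.4728
−0.10·log₂(0.10) = 0.3322
−0.13·log₂(0.13) = 0.3826
Sum ≈ 2.2156 → 2.216 bits.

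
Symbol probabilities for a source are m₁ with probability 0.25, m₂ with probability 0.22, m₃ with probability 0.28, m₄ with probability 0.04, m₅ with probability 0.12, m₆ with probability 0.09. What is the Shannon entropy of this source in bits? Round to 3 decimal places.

H = −Σ pᵢ log₂ pᵢ.
−0.25·log₂(0.25) = 0.5000
−0.22·log₂(0.22) = 0.4806
−0.28·log₂(0.28) = 0.5142
−0.04·log₂(0.04) = 0.1858
−0.12·log₂(0.12) = 0.3671
−0.09·log₂(0.09) = 0.3127
Sum ≈ 2.3603 → 2.360 bits.

2.360 bits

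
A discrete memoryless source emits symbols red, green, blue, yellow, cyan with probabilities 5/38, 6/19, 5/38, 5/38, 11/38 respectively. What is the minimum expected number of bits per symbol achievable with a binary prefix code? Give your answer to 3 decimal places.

2.263 bits/symbol

Repeatedly combine the two least-probable nodes; the expected code length is the sum of the merged weights.
merge 5/38 + 5/38 → 5/19
merge 5/38 + 5/19 → 15/38
merge 11/38 + 6/19 → 23/38
merge 15/38 + 23/38 → 1
L = 5/19 + 15/38 + 23/38 + 1 = 43/19 ≈ 2.263 bits/symbol.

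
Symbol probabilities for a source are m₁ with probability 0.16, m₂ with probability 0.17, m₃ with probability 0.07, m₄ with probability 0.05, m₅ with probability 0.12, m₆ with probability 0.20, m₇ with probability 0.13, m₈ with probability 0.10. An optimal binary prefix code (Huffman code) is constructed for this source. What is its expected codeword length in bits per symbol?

Repeatedly combine the two least-probable nodes; the expected code length is the sum of the merged weights.
merge 1/20 + 7/100 → 3/25
merge 1/10 + 3/25 → 11/50
merge 3/25 + 13/100 → 1/4
merge 4/25 + 17/100 → 33/100
merge 1/5 + 11/50 → 21/50
merge 1/4 + 33/100 → 29/50
merge 21/50 + 29/50 → 1
L = 3/25 + 11/50 + 1/4 + 33/100 + 21/50 + 29/50 + 1 = 73/25 = 2.92 bits/symbol.

2.92 bits/symbol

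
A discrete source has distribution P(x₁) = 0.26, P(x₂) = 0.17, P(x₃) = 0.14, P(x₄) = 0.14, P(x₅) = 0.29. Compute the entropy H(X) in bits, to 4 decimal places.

H = −Σ pᵢ log₂ pᵢ.
−0.26·log₂(0.26) = 0.5053
−0.17·log₂(0.17) = 0.4346
−0.14·log₂(0.14) = 0.3971
−0.14·log₂(0.14) = 0.3971
−0.29·log₂(0.29) = 0.5179
Sum ≈ 2.2520 → 2.2520 bits.

2.2520 bits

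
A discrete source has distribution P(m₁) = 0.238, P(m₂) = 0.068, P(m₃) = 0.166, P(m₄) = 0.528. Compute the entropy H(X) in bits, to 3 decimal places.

H = −Σ pᵢ log₂ pᵢ.
−0.238·log₂(0.238) = 0.4929
−0.068·log₂(0.068) = 0.2637
−0.166·log₂(0.166) = 0.4301
−0.528·log₂(0.528) = 0.4865
Sum ≈ 1.6732 → 1.673 bits.

1.673 bits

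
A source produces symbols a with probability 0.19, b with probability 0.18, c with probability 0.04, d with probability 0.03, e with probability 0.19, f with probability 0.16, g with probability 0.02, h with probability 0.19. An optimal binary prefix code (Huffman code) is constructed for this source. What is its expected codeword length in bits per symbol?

Repeatedly combine the two least-probable nodes; the expected code length is the sum of the merged weights.
merge 1/50 + 3/100 → 1/20
merge 1/25 + 1/20 → 9/100
merge 9/100 + 4/25 → 1/4
merge 9/50 + 19/100 → 37/100
merge 19/100 + 19/100 → 19/50
merge 1/4 + 37/100 → 31/50
merge 19/50 + 31/50 → 1
L = 1/20 + 9/100 + 1/4 + 37/100 + 19/50 + 31/50 + 1 = 69/25 = 2.76 bits/symbol.

2.76 bits/symbol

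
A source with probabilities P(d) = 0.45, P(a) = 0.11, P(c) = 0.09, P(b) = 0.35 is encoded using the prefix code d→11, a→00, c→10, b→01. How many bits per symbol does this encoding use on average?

2 bits/symbol

L̄ = Σ pᵢ·ℓᵢ = 0.45·2 + 0.11·2 + 0.09·2 + 0.35·2 = 2 bits/symbol.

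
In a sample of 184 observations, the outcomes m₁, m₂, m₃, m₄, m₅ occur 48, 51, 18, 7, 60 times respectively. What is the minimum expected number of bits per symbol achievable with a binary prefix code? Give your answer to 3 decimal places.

2.136 bits/symbol

Probabilities are the counts divided by 184.
Repeatedly combine the two least-probable nodes; the expected code length is the sum of the merged weights.
merge 7/184 + 9/92 → 25/184
merge 25/184 + 6/23 → 73/184
merge 51/184 + 15/46 → 111/184
merge 73/184 + 111/184 → 1
L = 25/184 + 73/184 + 111/184 + 1 = 393/184 ≈ 2.136 bits/symbol.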